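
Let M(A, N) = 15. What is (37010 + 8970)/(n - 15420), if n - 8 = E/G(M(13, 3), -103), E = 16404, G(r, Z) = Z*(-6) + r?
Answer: -2425445/811616 ≈ -2.9884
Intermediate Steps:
G(r, Z) = r - 6*Z (G(r, Z) = -6*Z + r = r - 6*Z)
n = 7156/211 (n = 8 + 16404/(15 - 6*(-103)) = 8 + 16404/(15 + 618) = 8 + 16404/633 = 8 + 16404*(1/633) = 8 + 5468/211 = 7156/211 ≈ 33.915)
(37010 + 8970)/(n - 15420) = (37010 + 8970)/(7156/211 - 15420) = 45980/(-3246464/211) = 45980*(-211/3246464) = -2425445/811616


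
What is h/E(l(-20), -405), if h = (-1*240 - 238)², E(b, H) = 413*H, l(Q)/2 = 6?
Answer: -228484/167265 ≈ -1.3660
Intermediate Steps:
l(Q) = 12 (l(Q) = 2*6 = 12)
h = 228484 (h = (-240 - 238)² = (-478)² = 228484)
h/E(l(-20), -405) = 228484/((413*(-405))) = 228484/(-167265) = 228484*(-1/167265) = -228484/167265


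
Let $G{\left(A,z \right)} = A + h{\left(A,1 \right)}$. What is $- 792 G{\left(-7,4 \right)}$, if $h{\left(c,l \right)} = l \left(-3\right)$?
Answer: $7920$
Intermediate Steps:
$h{\left(c,l \right)} = - 3 l$
$G{\left(A,z \right)} = -3 + A$ ($G{\left(A,z \right)} = A - 3 = -3 + A$)
$- 792 G{\left(-7,4 \right)} = - 792 \left(-3 - 7\right) = \left(-792\right) \left(-10\right) = 7920$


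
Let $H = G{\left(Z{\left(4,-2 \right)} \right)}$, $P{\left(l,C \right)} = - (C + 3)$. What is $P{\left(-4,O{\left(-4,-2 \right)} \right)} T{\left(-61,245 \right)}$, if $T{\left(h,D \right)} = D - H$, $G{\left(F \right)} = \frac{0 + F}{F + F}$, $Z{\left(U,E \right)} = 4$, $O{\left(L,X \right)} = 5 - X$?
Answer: $-2445$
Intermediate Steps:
$P{\left(l,C \right)} = -3 - C$ ($P{\left(l,C \right)} = - (3 + C) = -3 - C$)
$G{\left(F \right)} = \frac{1}{2}$ ($G{\left(F \right)} = \frac{F}{2 F} = F \frac{1}{2 F} = \frac{1}{2}$)
$H = \frac{1}{2} \approx 0.5$
$T{\left(h,D \right)} = - \frac{1}{2} + D$ ($T{\left(h,D \right)} = D - \frac{1}{2} = - \frac{1}{2} + D$)
$P{\left(-4,O{\left(-4,-2 \right)} \right)} T{\left(-61,245 \right)} = \left(-3 - \left(5 - -2\right)\right) \left(- \frac{1}{2} + 245\right) = \left(-3 - \left(5 + 2\right)\right) \frac{489}{2} = \left(-3 - 7\right) \frac{489}{2} = \left(-10\right) \frac{489}{2} = -2445$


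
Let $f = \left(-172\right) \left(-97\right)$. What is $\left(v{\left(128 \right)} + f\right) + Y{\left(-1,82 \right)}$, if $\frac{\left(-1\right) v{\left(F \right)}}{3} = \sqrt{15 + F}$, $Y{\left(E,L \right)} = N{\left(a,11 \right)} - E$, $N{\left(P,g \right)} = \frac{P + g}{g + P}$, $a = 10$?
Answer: $16686 - 3 \sqrt{143} \approx 16650.0$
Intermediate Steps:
$N{\left(P,g \right)} = 1$ ($N{\left(P,g \right)} = \frac{P + g}{P + g} = 1$)
$f = 16684$
$Y{\left(E,L \right)} = 1 - E$
$v{\left(F \right)} = - 3 \sqrt{15 + F}$
$\left(v{\left(128 \right)} + f\right) + Y{\left(-1,82 \right)} = \left(- 3 \sqrt{15 + 128} + 16684\right) + \left(1 - -1\right) = \left(- 3 \sqrt{143} + 16684\right) + \left(1 + 1\right) = \left(16684 - 3 \sqrt{143}\right) + 2 = 16686 - 3 \sqrt{143}$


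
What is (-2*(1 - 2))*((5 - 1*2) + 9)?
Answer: 24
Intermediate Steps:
(-2*(1 - 2))*((5 - 1*2) + 9) = (-2*(-1))*((5 - 2) + 9) = 2*(3 + 9) = 2*12 = 24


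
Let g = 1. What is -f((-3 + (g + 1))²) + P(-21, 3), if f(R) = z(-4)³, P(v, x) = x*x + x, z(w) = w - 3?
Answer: 355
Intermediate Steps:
z(w) = -3 + w
P(v, x) = x + x² (P(v, x) = x² + x = x + x²)
f(R) = -343 (f(R) = (-3 - 4)³ = (-7)³ = -343)
-f((-3 + (g + 1))²) + P(-21, 3) = -1*(-343) + 3*(1 + 3) = 343 + 3*4 = 343 + 12 = 355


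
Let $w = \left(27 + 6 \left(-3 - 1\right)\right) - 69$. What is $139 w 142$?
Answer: $-1302708$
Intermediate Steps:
$w = -66$ ($w = \left(27 + 6 \left(-4\right)\right) - 69 = \left(27 - 24\right) - 69 = 3 - 69 = -66$)
$139 w 142 = 139 \left(-66\right) 142 = \left(-9174\right) 142 = -1302708$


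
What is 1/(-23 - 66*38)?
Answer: -1/2531 ≈ -0.00039510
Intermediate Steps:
1/(-23 - 66*38) = 1/(-23 - 2508) = 1/(-2531) = -1/2531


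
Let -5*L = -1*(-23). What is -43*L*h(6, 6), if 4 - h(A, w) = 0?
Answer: 3956/5 ≈ 791.20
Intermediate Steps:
h(A, w) = 4 (h(A, w) = 4 - 1*0 = 4 + 0 = 4)
L = -23/5 (L = -(-1)*(-23)/5 = -1/5*23 = -23/5 ≈ -4.6000)
-43*L*h(6, 6) = -43*(-23/5)*4 = -(-989)*4/5 = -1*(-3956/5) = 3956/5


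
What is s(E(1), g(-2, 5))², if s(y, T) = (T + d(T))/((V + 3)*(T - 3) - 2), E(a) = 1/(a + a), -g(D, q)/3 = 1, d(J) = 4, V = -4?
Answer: 1/16 ≈ 0.062500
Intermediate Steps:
g(D, q) = -3 (g(D, q) = -3*1 = -3)
E(a) = 1/(2*a)
s(y, T) = (4 + T)/(1 - T) (s(y, T) = (T + 4)/((-4 + 3)*(T - 3) - 2) = (4 + T)/(-(-3 + T) - 2) = (4 + T)/((3 - T) - 2) = (4 + T)/(1 - T))
s(E(1), g(-2, 5))² = ((4 - 3)/(1 - 1*(-3)))² = (1/(1 + 3))² = (1/4)² = ((¼)*1)² = (¼)² = 1/16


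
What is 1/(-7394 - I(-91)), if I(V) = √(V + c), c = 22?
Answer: I/(√69 - 7394*I) ≈ -0.00013524 + 1.5194e-7*I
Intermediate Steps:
I(V) = √(22 + V) (I(V) = √(V + 22) = √(22 + V))
1/(-7394 - I(-91)) = 1/(-7394 - √(22 - 91)) = 1/(-7394 - √(-69)) = 1/(-7394 - I*√69)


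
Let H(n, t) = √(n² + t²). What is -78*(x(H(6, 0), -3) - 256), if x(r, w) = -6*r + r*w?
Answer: 24180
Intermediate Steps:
-78*(x(H(6, 0), -3) - 256) = -78*(√(6² + 0²)*(-6 - 3) - 256) = -78*(√(36 + 0)*(-9) - 256) = -78*(√36*(-9) - 256) = -78*(6*(-9) - 256) = -78*(-54 - 256) = -78*(-310) = 24180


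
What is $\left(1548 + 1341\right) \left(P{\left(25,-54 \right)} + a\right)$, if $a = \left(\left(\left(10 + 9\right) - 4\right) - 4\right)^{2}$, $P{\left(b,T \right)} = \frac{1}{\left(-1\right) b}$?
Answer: $\frac{8736336}{25} \approx 3.4945 \cdot 10^{5}$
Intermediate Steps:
$P{\left(b,T \right)} = - \frac{1}{b}$
$a = 121$ ($a = \left(\left(19 - 4\right) - 4\right)^{2} = \left(15 - 4\right)^{2} = 11^{2} = 121$)
$\left(1548 + 1341\right) \left(P{\left(25,-54 \right)} + a\right) = \left(1548 + 1341\right) \left(- \frac{1}{25} + 121\right) = 2889 \left(\left(-1\right) \frac{1}{25} + 121\right) = 2889 \left(- \frac{1}{25} + 121\right) = 2889 \cdot \frac{3024}{25} = \frac{8736336}{25}$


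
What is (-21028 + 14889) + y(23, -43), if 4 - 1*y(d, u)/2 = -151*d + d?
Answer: 769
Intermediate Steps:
y(d, u) = 8 + 300*d (y(d, u) = 8 - 2*(-151*d + d) = 8 - (-300)*d = 8 + 300*d)
(-21028 + 14889) + y(23, -43) = (-21028 + 14889) + (8 + 300*23) = -6139 + (8 + 6900) = -6139 + 6908 = 769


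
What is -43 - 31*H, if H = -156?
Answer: 4793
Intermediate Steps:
-43 - 31*H = -43 - 31*(-156) = -43 + 4836 = 4793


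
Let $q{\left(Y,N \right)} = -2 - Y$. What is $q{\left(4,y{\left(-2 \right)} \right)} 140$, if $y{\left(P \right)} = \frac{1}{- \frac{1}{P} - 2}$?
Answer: $-840$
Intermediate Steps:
$y{\left(P \right)} = \frac{1}{-2 - \frac{1}{P}}$
$q{\left(4,y{\left(-2 \right)} \right)} 140 = \left(-2 - 4\right) 140 = \left(-6\right) 140 = -840$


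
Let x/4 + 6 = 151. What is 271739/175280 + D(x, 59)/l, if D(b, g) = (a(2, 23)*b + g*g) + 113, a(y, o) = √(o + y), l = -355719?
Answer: 13646351003/8907203760 ≈ 1.5321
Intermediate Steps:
x = 580 (x = -24 + 4*151 = -24 + 604 = 580)
D(b, g) = 113 + g² + 5*b (D(b, g) = (√(23 + 2)*b + g*g) + 113 = (√25*b + g²) + 113 = (5*b + g²) + 113 = (g² + 5*b) + 113 = 113 + g² + 5*b)
271739/175280 + D(x, 59)/l = 271739/175280 + (113 + 59² + 5*580)/(-355719) = 271739*(1/175280) + (113 + 3481 + 2900)*(-1/355719) = 271739/175280 + 6494*(-1/355719) = 271739/175280 - 6494/355719 = 13646351003/8907203760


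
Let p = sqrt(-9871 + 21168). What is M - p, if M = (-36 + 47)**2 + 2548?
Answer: 2669 - sqrt(11297) ≈ 2562.7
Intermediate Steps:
p = sqrt(11297) ≈ 106.29
M = 2669 (M = 11**2 + 2548 = 121 + 2548 = 2669)
M - p = 2669 - sqrt(11297)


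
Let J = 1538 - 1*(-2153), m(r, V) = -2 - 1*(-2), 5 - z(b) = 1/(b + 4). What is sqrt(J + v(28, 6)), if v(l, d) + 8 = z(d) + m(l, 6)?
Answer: sqrt(368790)/10 ≈ 60.728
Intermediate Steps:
z(b) = 5 - 1/(4 + b) (z(b) = 5 - 1/(b + 4) = 5 - 1/(4 + b))
m(r, V) = 0 (m(r, V) = -2 + 2 = 0)
J = 3691 (J = 1538 + 2153 = 3691)
v(l, d) = -8 + (19 + 5*d)/(4 + d) (v(l, d) = -8 + ((19 + 5*d)/(4 + d) + 0) = -8 + (19 + 5*d)/(4 + d))
sqrt(J + v(28, 6)) = sqrt(3691 + (-13 - 3*6)/(4 + 6)) = sqrt(3691 + (-13 - 18)/10) = sqrt(3691 + (1/10)*(-31)) = sqrt(3691 - 31/10) = sqrt(36879/10) = sqrt(368790)/10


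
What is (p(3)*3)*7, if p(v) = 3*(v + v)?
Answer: 378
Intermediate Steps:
p(v) = 6*v (p(v) = 3*(2*v) = 6*v)
(p(3)*3)*7 = ((6*3)*3)*7 = (18*3)*7 = 54*7 = 378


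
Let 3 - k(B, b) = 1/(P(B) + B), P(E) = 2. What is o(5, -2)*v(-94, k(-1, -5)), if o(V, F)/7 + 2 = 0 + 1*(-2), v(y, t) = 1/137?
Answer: -28/137 ≈ -0.20438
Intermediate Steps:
k(B, b) = 3 - 1/(2 + B)
v(y, t) = 1/137
o(V, F) = -28 (o(V, F) = -14 + 7*(0 + 1*(-2)) = -14 + 7*(0 - 2) = -14 + 7*(-2) = -14 - 14 = -28)
o(5, -2)*v(-94, k(-1, -5)) = -28*1/137 = -28/137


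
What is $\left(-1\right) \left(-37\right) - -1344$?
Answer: $1381$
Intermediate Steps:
$\left(-1\right) \left(-37\right) - -1344 = 37 + 1344 = 1381$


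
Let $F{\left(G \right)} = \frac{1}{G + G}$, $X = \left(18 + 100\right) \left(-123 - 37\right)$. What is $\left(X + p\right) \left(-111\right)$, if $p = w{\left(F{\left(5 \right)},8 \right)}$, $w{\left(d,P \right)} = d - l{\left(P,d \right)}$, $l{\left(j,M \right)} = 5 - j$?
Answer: $\frac{20953359}{10} \approx 2.0953 \cdot 10^{6}$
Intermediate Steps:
$X = -18880$ ($X = 118 \left(-160\right) = -18880$)
$F{\left(G \right)} = \frac{1}{2 G}$
$w{\left(d,P \right)} = -5 + P + d$ ($w{\left(d,P \right)} = d - \left(5 - P\right) = d + \left(-5 + P\right) = -5 + P + d$)
$p = \frac{31}{10}$ ($p = -5 + 8 + \frac{1}{2 \cdot 5} = -5 + 8 + \frac{1}{2} \cdot \frac{1}{5} = -5 + 8 + \frac{1}{10} = \frac{31}{10} \approx 3.1$)
$\left(X + p\right) \left(-111\right) = \left(-18880 + \frac{31}{10}\right) \left(-111\right) = \left(- \frac{188769}{10}\right) \left(-111\right) = \frac{20953359}{10}$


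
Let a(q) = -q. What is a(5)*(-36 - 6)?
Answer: 210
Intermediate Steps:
a(5)*(-36 - 6) = (-1*5)*(-36 - 6) = -5*(-42) = 210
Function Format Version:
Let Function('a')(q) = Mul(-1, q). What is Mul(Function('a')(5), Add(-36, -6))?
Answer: 210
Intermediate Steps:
Mul(Function('a')(5), Add(-36, -6)) = Mul(Mul(-1, 5), Add(-36, -6)) = Mul(-5, -42) = 210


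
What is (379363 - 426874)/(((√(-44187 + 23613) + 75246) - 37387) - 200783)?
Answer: 430037898/1474680575 + 47511*I*√254/2949361150 ≈ 0.29161 + 0.00025673*I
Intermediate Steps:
(379363 - 426874)/(((√(-44187 + 23613) + 75246) - 37387) - 200783) = -47511/(((√(-20574) + 75246) - 37387) - 200783) = -47511/(((9*I*√254 + 75246) - 37387) - 200783) = -47511/(((75246 + 9*I*√254) - 37387) - 200783) = -47511/((37859 + 9*I*√254) - 200783) = -47511/(-162924 + 9*I*√254)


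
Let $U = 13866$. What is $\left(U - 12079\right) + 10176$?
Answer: $11963$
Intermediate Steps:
$\left(U - 12079\right) + 10176 = \left(13866 - 12079\right) + 10176 = 1787 + 10176 = 11963$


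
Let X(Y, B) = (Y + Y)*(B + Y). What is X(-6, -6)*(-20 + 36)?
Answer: 2304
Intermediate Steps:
X(Y, B) = 2*Y*(B + Y) (X(Y, B) = (2*Y)*(B + Y) = 2*Y*(B + Y))
X(-6, -6)*(-20 + 36) = (2*(-6)*(-6 - 6))*(-20 + 36) = (2*(-6)*(-12))*16 = 144*16 = 2304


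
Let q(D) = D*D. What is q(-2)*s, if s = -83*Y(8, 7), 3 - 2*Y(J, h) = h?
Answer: 664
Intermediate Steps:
Y(J, h) = 3/2 - h/2
q(D) = D²
s = 166 (s = -83*(3/2 - ½*7) = -83*(3/2 - 7/2) = -83*(-2) = 166)
q(-2)*s = (-2)²*166 = 4*166 = 664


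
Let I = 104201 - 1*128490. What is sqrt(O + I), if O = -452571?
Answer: 2*I*sqrt(119215) ≈ 690.55*I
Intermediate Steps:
I = -24289 (I = 104201 - 128490 = -24289)
sqrt(O + I) = sqrt(-452571 - 24289) = sqrt(-476860) = 2*I*sqrt(119215)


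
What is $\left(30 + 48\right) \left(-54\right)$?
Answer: $-4212$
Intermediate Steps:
$\left(30 + 48\right) \left(-54\right) = 78 \left(-54\right) = -4212$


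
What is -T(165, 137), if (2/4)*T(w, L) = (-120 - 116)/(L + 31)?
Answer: 59/21 ≈ 2.8095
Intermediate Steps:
T(w, L) = -472/(31 + L) (T(w, L) = 2*((-120 - 116)/(L + 31)) = 2*(-236/(31 + L)) = -472/(31 + L))
-T(165, 137) = -(-472)/(31 + 137) = -(-472)/168 = -1*(-59/21) = 59/21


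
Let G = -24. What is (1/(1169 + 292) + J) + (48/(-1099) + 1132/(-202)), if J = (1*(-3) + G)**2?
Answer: 117305830328/162169539 ≈ 723.35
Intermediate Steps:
J = 729 (J = (1*(-3) - 24)**2 = (-3 - 24)**2 = (-27)**2 = 729)
(1/(1169 + 292) + J) + (48/(-1099) + 1132/(-202)) = (1/(1169 + 292) + 729) + (48/(-1099) + 1132/(-202)) = (1/1461 + 729) + (48*(-1/1099) + 1132*(-1/202)) = (1/1461 + 729) + (-48/1099 - 566/101) = 1065070/1461 - 626882/110999 = 117305830328/162169539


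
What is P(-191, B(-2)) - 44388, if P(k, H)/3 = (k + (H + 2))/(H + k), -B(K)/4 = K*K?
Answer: -3062567/69 ≈ -44385.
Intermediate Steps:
B(K) = -4*K² (B(K) = -4*K*K = -4*K²)
P(k, H) = 3*(2 + H + k)/(H + k) (P(k, H) = 3*((k + (H + 2))/(H + k)) = 3*((k + (2 + H))/(H + k)) = 3*((2 + H + k)/(H + k)) = 3*(2 + H + k)/(H + k))
P(-191, B(-2)) - 44388 = 3*(2 - 4*(-2)² - 191)/(-4*(-2)² - 191) - 44388 = 3*(2 - 4*4 - 191)/(-4*4 - 191) - 44388 = 3*(2 - 16 - 191)/(-16 - 191) - 44388 = 3*(-205)/(-207) - 44388 = 3*(-1/207)*(-205) - 44388 = 205/69 - 44388 = -3062567/69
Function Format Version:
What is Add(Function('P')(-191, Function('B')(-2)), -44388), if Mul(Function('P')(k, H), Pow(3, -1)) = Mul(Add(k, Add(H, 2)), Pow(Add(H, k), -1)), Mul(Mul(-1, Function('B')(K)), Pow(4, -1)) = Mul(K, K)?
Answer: Rational(-3062567, 69) ≈ -44385.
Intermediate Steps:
Function('B')(K) = Mul(-4, Pow(K, 2)) (Function('B')(K) = Mul(-4, Mul(K, K)) = Mul(-4, Pow(K, 2)))
Function('P')(k, H) = Mul(3, Pow(Add(H, k), -1), Add(2, H, k)) (Function('P')(k, H) = Mul(3, Mul(Add(k, Add(H, 2)), Pow(Add(H, k), -1))) = Mul(3, Mul(Add(k, Add(2, H)), Pow(Add(H, k), -1))) = Mul(3, Mul(Add(2, H, k), Pow(Add(H, k), -1))) = Mul(3, Mul(Pow(Add(H, k), -1), Add(2, H, k))) = Mul(3, Pow(Add(H, k), -1), Add(2, H, k)))
Add(Function('P')(-191, Function('B')(-2)), -44388) = Add(Mul(3, Pow(Add(Mul(-4, Pow(-2, 2)), -191), -1), Add(2, Mul(-4, Pow(-2, 2)), -191)), -44388) = Add(Mul(3, Pow(Add(Mul(-4, 4), -191), -1), Add(2, Mul(-4, 4), -191)), -44388) = Add(Mul(3, Pow(Add(-16, -191), -1), Add(2, -16, -191)), -44388) = Add(Mul(3, Pow(-207, -1), -205), -44388) = Add(Mul(3, Rational(-1, 207), -205), -44388) = Add(Rational(205, 69), -44388) = Rational(-3062567, 69)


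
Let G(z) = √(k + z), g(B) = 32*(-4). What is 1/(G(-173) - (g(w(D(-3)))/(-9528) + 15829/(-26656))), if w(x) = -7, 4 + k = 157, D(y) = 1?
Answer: 584970691770528/20497327756492969 - 2015781606623232*I*√5/20497327756492969 ≈ 0.028539 - 0.2199*I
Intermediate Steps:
k = 153 (k = -4 + 157 = 153)
g(B) = -128
G(z) = √(153 + z)
1/(G(-173) - (g(w(D(-3)))/(-9528) + 15829/(-26656))) = 1/(√(153 - 173) - (-128/(-9528) + 15829/(-26656))) = 1/(√(-20) - (-128*(-1/9528) + 15829*(-1/26656))) = 1/(2*I*√5 - (16/1191 - 15829/26656)) = 1/(2*I*√5 - 1*(-18425843/31747296)) = 1/(2*I*√5 + 18425843/31747296) = 1/(18425843/31747296 + 2*I*√5)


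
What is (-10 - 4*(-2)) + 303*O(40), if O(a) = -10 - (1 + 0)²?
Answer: -3335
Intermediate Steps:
O(a) = -11 (O(a) = -10 - 1*1² = -10 - 1*1 = -10 - 1 = -11)
(-10 - 4*(-2)) + 303*O(40) = (-10 - 4*(-2)) + 303*(-11) = (-10 + 8) - 3333 = -2 - 3333 = -3335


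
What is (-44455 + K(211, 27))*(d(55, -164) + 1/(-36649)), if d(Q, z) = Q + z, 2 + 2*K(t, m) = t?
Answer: 177168805071/36649 ≈ 4.8342e+6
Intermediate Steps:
K(t, m) = -1 + t/2
(-44455 + K(211, 27))*(d(55, -164) + 1/(-36649)) = (-44455 + (-1 + (1/2)*211))*((55 - 164) + 1/(-36649)) = (-44455 + (-1 + 211/2))*(-109 - 1/36649) = (-44455 + 209/2)*(-3994742/36649) = -88701/2*(-3994742/36649) = 177168805071/36649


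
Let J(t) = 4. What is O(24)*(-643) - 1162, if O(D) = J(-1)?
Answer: -3734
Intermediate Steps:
O(D) = 4
O(24)*(-643) - 1162 = 4*(-643) - 1162 = -2572 - 1162 = -3734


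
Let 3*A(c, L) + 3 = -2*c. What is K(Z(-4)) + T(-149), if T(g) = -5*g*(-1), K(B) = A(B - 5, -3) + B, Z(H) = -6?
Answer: -2234/3 ≈ -744.67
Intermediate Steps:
A(c, L) = -1 - 2*c/3 (A(c, L) = -1 + (-2*c)/3 = -1 - 2*c/3)
K(B) = 7/3 + B/3 (K(B) = (-1 - 2*(B - 5)/3) + B = (-1 - 2*(-5 + B)/3) + B = (-1 + (10/3 - 2*B/3)) + B = (7/3 - 2*B/3) + B = 7/3 + B/3)
T(g) = 5*g
K(Z(-4)) + T(-149) = (7/3 + (⅓)*(-6)) + 5*(-149) = (7/3 - 2) - 745 = ⅓ - 745 = -2234/3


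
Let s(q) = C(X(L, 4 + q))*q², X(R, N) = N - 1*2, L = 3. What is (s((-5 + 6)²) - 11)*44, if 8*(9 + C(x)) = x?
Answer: -1727/2 ≈ -863.50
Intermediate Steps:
X(R, N) = -2 + N (X(R, N) = N - 2 = -2 + N)
C(x) = -9 + x/8
s(q) = q²*(-35/4 + q/8) (s(q) = (-9 + (-2 + (4 + q))/8)*q² = (-9 + (2 + q)/8)*q² = (-9 + (¼ + q/8))*q² = (-35/4 + q/8)*q² = q²*(-35/4 + q/8))
(s((-5 + 6)²) - 11)*44 = (((-5 + 6)²)²*(-70 + (-5 + 6)²)/8 - 11)*44 = ((1²)²*(-70 + 1²)/8 - 11)*44 = ((⅛)*1²*(-70 + 1) - 11)*44 = ((⅛)*1*(-69) - 11)*44 = (-69/8 - 11)*44 = -157/8*44 = -1727/2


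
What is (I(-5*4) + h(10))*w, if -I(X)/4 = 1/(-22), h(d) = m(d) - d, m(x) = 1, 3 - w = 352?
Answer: 33853/11 ≈ 3077.5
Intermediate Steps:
w = -349 (w = 3 - 1*352 = 3 - 352 = -349)
h(d) = 1 - d
I(X) = 2/11 (I(X) = -4/(-22) = -4*(-1/22) = 2/11)
(I(-5*4) + h(10))*w = (2/11 + (1 - 1*10))*(-349) = (2/11 + (1 - 10))*(-349) = (2/11 - 9)*(-349) = -97/11*(-349) = 33853/11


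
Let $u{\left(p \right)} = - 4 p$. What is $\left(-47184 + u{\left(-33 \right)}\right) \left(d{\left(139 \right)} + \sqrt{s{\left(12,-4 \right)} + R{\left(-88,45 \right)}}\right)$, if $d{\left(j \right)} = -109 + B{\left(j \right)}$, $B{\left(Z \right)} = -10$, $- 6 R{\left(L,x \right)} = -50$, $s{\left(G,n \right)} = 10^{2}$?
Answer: $5599188 - 78420 \sqrt{39} \approx 5.1095 \cdot 10^{6}$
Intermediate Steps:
$s{\left(G,n \right)} = 100$
$R{\left(L,x \right)} = \frac{25}{3}$ ($R{\left(L,x \right)} = \left(- \frac{1}{6}\right) \left(-50\right) = \frac{25}{3}$)
$d{\left(j \right)} = -119$ ($d{\left(j \right)} = -109 - 10 = -119$)
$\left(-47184 + u{\left(-33 \right)}\right) \left(d{\left(139 \right)} + \sqrt{s{\left(12,-4 \right)} + R{\left(-88,45 \right)}}\right) = \left(-47184 - -132\right) \left(-119 + \sqrt{100 + \frac{25}{3}}\right) = \left(-47184 + 132\right) \left(-119 + \sqrt{\frac{325}{3}}\right) = - 47052 \left(-119 + \frac{5 \sqrt{39}}{3}\right) = 5599188 - 78420 \sqrt{39}$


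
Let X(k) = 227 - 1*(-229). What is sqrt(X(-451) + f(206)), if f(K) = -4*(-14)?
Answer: 16*sqrt(2) ≈ 22.627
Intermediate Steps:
f(K) = 56
X(k) = 456 (X(k) = 227 + 229 = 456)
sqrt(X(-451) + f(206)) = sqrt(456 + 56) = sqrt(512) = 16*sqrt(2)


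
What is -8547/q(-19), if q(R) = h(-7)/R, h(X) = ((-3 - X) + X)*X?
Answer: 7733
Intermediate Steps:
h(X) = -3*X
q(R) = 21/R (q(R) = (-3*(-7))/R = 21/R)
-8547/q(-19) = -8547/(21/(-19)) = -8547/(21*(-1/19)) = -8547/(-21/19) = -8547*(-19/21) = 7733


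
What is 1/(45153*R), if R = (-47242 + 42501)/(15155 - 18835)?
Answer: 3680/214070373 ≈ 1.7191e-5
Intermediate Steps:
R = 4741/3680 (R = -4741/(-3680) = -4741*(-1/3680) = 4741/3680 ≈ 1.2883)
1/(45153*R) = 1/(45153*(4741/3680)) = (1/45153)*(3680/4741) = 3680/214070373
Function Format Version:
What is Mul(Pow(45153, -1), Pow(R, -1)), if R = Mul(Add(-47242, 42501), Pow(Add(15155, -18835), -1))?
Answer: Rational(3680, 214070373) ≈ 1.7191e-5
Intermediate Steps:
R = Rational(4741, 3680) (R = Mul(-4741, Pow(-3680, -1)) = Mul(-4741, Rational(-1, 3680)) = Rational(4741, 3680) ≈ 1.2883)
Mul(Pow(45153, -1), Pow(R, -1)) = Mul(Pow(45153, -1), Pow(Rational(4741, 3680), -1)) = Mul(Rational(1, 45153), Rational(3680, 4741)) = Rational(3680, 214070373)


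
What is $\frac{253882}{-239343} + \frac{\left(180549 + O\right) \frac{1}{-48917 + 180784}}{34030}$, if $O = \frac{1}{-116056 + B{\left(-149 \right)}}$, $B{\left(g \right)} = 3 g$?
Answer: $- \frac{66362177205185033191}{62564203292256180645} \approx -1.0607$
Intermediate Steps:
$O = - \frac{1}{116503}$ ($O = \frac{1}{-116056 + 3 \left(-149\right)} = \frac{1}{-116056 - 447} = \frac{1}{-116503} = - \frac{1}{116503} \approx -8.5835 \cdot 10^{-6}$)
$\frac{253882}{-239343} + \frac{\left(180549 + O\right) \frac{1}{-48917 + 180784}}{34030} = \frac{253882}{-239343} + \frac{\left(180549 - \frac{1}{116503}\right) \frac{1}{-48917 + 180784}}{34030} = 253882 \left(- \frac{1}{239343}\right) + \frac{21034500146}{116503 \cdot 131867} \cdot \frac{1}{34030} = - \frac{253882}{239343} + \frac{21034500146}{116503} \cdot \frac{1}{131867} \cdot \frac{1}{34030} = - \frac{253882}{239343} + \frac{21034500146}{15362901101} \cdot \frac{1}{34030} = - \frac{253882}{239343} + \frac{10517250073}{261399762233515} = - \frac{66362177205185033191}{62564203292256180645}$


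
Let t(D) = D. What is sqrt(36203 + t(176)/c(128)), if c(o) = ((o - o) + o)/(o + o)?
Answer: sqrt(36555) ≈ 191.19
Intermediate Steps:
c(o) = 1/2 (c(o) = (0 + o)/((2*o)) = o*(1/(2*o)) = 1/2)
sqrt(36203 + t(176)/c(128)) = sqrt(36203 + 176/(1/2)) = sqrt(36203 + 176*2) = sqrt(36203 + 352) = sqrt(36555)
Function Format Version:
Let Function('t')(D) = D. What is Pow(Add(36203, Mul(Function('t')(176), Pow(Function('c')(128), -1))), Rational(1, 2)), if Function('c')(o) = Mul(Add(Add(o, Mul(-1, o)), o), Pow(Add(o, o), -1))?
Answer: Pow(36555, Rational(1, 2)) ≈ 191.19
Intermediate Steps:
Function('c')(o) = Rational(1, 2) (Function('c')(o) = Mul(Add(0, o), Pow(Mul(2, o), -1)) = Mul(o, Mul(Rational(1, 2), Pow(o, -1))) = Rational(1, 2))
Pow(Add(36203, Mul(Function('t')(176), Pow(Function('c')(128), -1))), Rational(1, 2)) = Pow(Add(36203, Mul(176, Pow(Rational(1, 2), -1))), Rational(1, 2)) = Pow(Add(36203, Mul(176, 2)), Rational(1, 2)) = Pow(Add(36203, 352), Rational(1, 2)) = Pow(36555, Rational(1, 2))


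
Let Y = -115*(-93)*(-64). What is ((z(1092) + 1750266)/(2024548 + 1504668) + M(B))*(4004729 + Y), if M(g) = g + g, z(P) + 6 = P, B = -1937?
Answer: -5673654536458321/441152 ≈ -1.2861e+10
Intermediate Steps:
z(P) = -6 + P
M(g) = 2*g
Y = -684480 (Y = 10695*(-64) = -684480)
((z(1092) + 1750266)/(2024548 + 1504668) + M(B))*(4004729 + Y) = (((-6 + 1092) + 1750266)/(2024548 + 1504668) + 2*(-1937))*(4004729 - 684480) = ((1086 + 1750266)/3529216 - 3874)*3320249 = (1751352*(1/3529216) - 3874)*3320249 = (218919/441152 - 3874)*3320249 = -1708803929/441152*3320249 = -5673654536458321/441152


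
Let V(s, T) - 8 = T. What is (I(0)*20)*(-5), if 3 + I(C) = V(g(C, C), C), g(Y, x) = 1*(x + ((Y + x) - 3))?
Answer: -500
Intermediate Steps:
g(Y, x) = -3 + Y + 2*x (g(Y, x) = 1*(x + (-3 + Y + x)) = 1*(-3 + Y + 2*x) = -3 + Y + 2*x)
V(s, T) = 8 + T
I(C) = 5 + C (I(C) = -3 + (8 + C) = 5 + C)
(I(0)*20)*(-5) = ((5 + 0)*20)*(-5) = (5*20)*(-5) = 100*(-5) = -500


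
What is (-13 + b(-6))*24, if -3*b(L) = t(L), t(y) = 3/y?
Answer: -308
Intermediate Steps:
b(L) = -1/L
(-13 + b(-6))*24 = (-13 - 1/(-6))*24 = (-13 - 1*(-⅙))*24 = (-13 + ⅙)*24 = -77/6*24 = -308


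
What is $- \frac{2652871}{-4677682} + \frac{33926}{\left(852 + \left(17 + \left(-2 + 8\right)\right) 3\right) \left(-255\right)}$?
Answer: $\frac{464344979173}{1098577006110} \approx 0.42268$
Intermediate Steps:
$- \frac{2652871}{-4677682} + \frac{33926}{\left(852 + \left(17 + \left(-2 + 8\right)\right) 3\right) \left(-255\right)} = \left(-2652871\right) \left(- \frac{1}{4677682}\right) + \frac{33926}{\left(852 + \left(17 + 6\right) 3\right) \left(-255\right)} = \frac{2652871}{4677682} + \frac{33926}{\left(852 + 23 \cdot 3\right) \left(-255\right)} = \frac{2652871}{4677682} + \frac{33926}{\left(852 + 69\right) \left(-255\right)} = \frac{2652871}{4677682} + \frac{33926}{921 \left(-255\right)} = \frac{2652871}{4677682} + \frac{33926}{-234855} = \frac{2652871}{4677682} + 33926 \left(- \frac{1}{234855}\right) = \frac{2652871}{4677682} - \frac{33926}{234855} = \frac{464344979173}{1098577006110}$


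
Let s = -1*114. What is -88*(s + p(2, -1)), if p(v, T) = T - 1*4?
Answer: 10472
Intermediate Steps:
p(v, T) = -4 + T (p(v, T) = T - 4 = -4 + T)
s = -114
-88*(s + p(2, -1)) = -88*(-114 + (-4 - 1)) = -88*(-114 - 5) = -88*(-119) = 10472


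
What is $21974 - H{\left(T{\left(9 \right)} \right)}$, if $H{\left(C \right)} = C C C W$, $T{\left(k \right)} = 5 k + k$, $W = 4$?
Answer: $-607882$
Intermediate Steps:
$T{\left(k \right)} = 6 k$
$H{\left(C \right)} = 4 C^{3}$ ($H{\left(C \right)} = C C C 4 = C C^{2} \cdot 4 = C^{3} \cdot 4 = 4 C^{3}$)
$21974 - H{\left(T{\left(9 \right)} \right)} = 21974 - 4 \left(6 \cdot 9\right)^{3} = 21974 - 4 \cdot 54^{3} = 21974 - 4 \cdot 157464 = 21974 - 629856 = -607882$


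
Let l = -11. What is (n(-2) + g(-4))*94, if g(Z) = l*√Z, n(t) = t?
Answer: -188 - 2068*I ≈ -188.0 - 2068.0*I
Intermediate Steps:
g(Z) = -11*√Z
(n(-2) + g(-4))*94 = (-2 - 22*I)*94 = -188 - 2068*I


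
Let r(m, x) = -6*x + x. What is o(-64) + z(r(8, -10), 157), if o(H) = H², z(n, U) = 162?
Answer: 4258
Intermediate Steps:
r(m, x) = -5*x
o(-64) + z(r(8, -10), 157) = (-64)² + 162 = 4096 + 162 = 4258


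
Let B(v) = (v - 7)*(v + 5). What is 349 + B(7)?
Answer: 349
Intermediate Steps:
B(v) = (-7 + v)*(5 + v)
349 + B(7) = 349 + (-35 + 7² - 2*7) = 349 + (-35 + 49 - 14) = 349 + 0 = 349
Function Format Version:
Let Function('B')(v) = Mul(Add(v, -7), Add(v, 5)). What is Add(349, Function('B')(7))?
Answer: 349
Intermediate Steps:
Function('B')(v) = Mul(Add(-7, v), Add(5, v))
Add(349, Function('B')(7)) = Add(349, Add(-35, Pow(7, 2), Mul(-2, 7))) = Add(349, Add(-35, 49, -14)) = Add(349, 0) = 349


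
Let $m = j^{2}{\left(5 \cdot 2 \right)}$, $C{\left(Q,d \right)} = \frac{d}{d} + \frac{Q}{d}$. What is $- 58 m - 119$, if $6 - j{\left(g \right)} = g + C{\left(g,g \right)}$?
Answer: $-2207$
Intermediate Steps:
$C{\left(Q,d \right)} = 1 + \frac{Q}{d}$
$j{\left(g \right)} = 4 - g$ ($j{\left(g \right)} = 6 - \left(g + \frac{g + g}{g}\right) = 6 - \left(g + \frac{2 g}{g}\right) = 6 - \left(g + 2\right) = 6 - \left(2 + g\right) = 4 - g$)
$m = 36$ ($m = \left(4 - 5 \cdot 2\right)^{2} = \left(4 - 10\right)^{2} = \left(-6\right)^{2} = 36$)
$- 58 m - 119 = \left(-58\right) 36 - 119 = -2088 - 119 = -2207$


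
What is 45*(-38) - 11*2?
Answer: -1732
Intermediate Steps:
45*(-38) - 11*2 = -1710 - 22 = -1732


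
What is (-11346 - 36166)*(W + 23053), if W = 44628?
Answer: -3215659672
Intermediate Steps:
(-11346 - 36166)*(W + 23053) = (-11346 - 36166)*(44628 + 23053) = -47512*67681 = -3215659672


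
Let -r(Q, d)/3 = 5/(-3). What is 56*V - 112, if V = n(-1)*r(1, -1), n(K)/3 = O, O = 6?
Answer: 4928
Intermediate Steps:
n(K) = 18 (n(K) = 3*6 = 18)
r(Q, d) = 5 (r(Q, d) = -15/(-3) = -15*(-1)/3 = -3*(-5/3) = 5)
V = 90 (V = 18*5 = 90)
56*V - 112 = 56*90 - 112 = 5040 - 112 = 4928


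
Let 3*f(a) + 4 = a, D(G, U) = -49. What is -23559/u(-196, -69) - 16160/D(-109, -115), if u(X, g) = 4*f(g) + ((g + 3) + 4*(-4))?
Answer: 12157253/26362 ≈ 461.17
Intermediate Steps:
f(a) = -4/3 + a/3
u(X, g) = -55/3 + 7*g/3 (u(X, g) = 4*(-4/3 + g/3) + ((g + 3) + 4*(-4)) = (-16/3 + 4*g/3) + ((3 + g) - 16) = (-16/3 + 4*g/3) + (-13 + g) = -55/3 + 7*g/3)
-23559/u(-196, -69) - 16160/D(-109, -115) = -23559/(-55/3 + (7/3)*(-69)) - 16160/(-49) = -23559/(-55/3 - 161) - 16160*(-1/49) = -23559/(-538/3) + 16160/49 = -23559*(-3/538) + 16160/49 = 70677/538 + 16160/49 = 12157253/26362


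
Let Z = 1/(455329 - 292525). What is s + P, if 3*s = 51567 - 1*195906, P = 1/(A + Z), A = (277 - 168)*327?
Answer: -279191221537145/5802822973 ≈ -48113.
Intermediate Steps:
A = 35643 (A = 109*327 = 35643)
Z = 1/162804 ≈ 6.1424e-6
P = 162804/5802822973 (P = 1/(35643 + 1/162804) = 1/(5802822973/162804) = 162804/5802822973 ≈ 2.8056e-5)
s = -48113 (s = (51567 - 1*195906)/3 = (51567 - 195906)/3 = (1/3)*(-144339) = -48113)
s + P = -48113 + 162804/5802822973 = -279191221537145/5802822973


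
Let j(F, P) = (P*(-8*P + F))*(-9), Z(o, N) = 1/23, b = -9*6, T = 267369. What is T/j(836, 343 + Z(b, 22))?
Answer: 47146067/1038923640 ≈ 0.045380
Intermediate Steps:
b = -54
Z(o, N) = 1/23
j(F, P) = -9*P*(F - 8*P) (j(F, P) = (P*(F - 8*P))*(-9) = -9*P*(F - 8*P))
T/j(836, 343 + Z(b, 22)) = 267369/((9*(343 + 1/23)*(-1*836 + 8*(343 + 1/23)))) = 267369/((9*(7890/23)*(-836 + 8*(7890/23)))) = 267369/((9*(7890/23)*(-836 + 63120/23))) = 267369/((9*(7890/23)*(43892/23))) = 267369/(3116770920/529) = 267369*(529/3116770920) = 47146067/1038923640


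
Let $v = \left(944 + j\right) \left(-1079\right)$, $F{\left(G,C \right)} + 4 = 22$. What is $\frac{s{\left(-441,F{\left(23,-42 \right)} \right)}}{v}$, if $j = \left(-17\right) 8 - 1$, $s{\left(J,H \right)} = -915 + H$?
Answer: $\frac{23}{22327} \approx 0.0010301$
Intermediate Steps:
$F{\left(G,C \right)} = 18$ ($F{\left(G,C \right)} = -4 + 22 = 18$)
$j = -137$ ($j = -136 - 1 = -137$)
$v = -870753$ ($v = \left(944 - 137\right) \left(-1079\right) = 807 \left(-1079\right) = -870753$)
$\frac{s{\left(-441,F{\left(23,-42 \right)} \right)}}{v} = \frac{-915 + 18}{-870753} = \left(-897\right) \left(- \frac{1}{870753}\right) = \frac{23}{22327}$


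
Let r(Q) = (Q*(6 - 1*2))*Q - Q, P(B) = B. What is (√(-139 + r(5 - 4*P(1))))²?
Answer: -136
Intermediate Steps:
r(Q) = -Q + 4*Q² (r(Q) = (Q*(6 - 2))*Q - Q = (Q*4)*Q - Q = (4*Q)*Q - Q = 4*Q² - Q = -Q + 4*Q²)
(√(-139 + r(5 - 4*P(1))))² = (√(-139 + (5 - 4*1)*(-1 + 4*(5 - 4*1))))² = (√(-139 + (5 - 4)*(-1 + 4*(5 - 4))))² = (√(-139 + 1*(-1 + 4*1)))² = (√(-139 + 1*(-1 + 4)))² = (√(-139 + 1*3))² = (√(-139 + 3))² = (√(-136))² = (2*I*√34)² = -136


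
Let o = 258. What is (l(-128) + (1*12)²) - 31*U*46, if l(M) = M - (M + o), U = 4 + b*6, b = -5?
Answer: 36962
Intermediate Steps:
U = -26 (U = 4 - 5*6 = 4 - 30 = -26)
l(M) = -258 (l(M) = M - (M + 258) = M - (258 + M) = M + (-258 - M) = -258)
(l(-128) + (1*12)²) - 31*U*46 = (-258 + (1*12)²) - 31*(-26)*46 = (-258 + 12²) + 806*46 = (-258 + 144) + 37076 = -114 + 37076 = 36962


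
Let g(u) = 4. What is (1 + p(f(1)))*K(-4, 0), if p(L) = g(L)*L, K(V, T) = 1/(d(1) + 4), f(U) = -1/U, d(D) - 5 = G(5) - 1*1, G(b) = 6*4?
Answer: -3/32 ≈ -0.093750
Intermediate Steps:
G(b) = 24
d(D) = 28 (d(D) = 5 + (24 - 1*1) = 5 + (24 - 1) = 5 + 23 = 28)
K(V, T) = 1/32 (K(V, T) = 1/(28 + 4) = 1/32)
p(L) = 4*L
(1 + p(f(1)))*K(-4, 0) = (1 + 4*(-1/1))*(1/32) = (1 + 4*(-1*1))*(1/32) = (1 + 4*(-1))*(1/32) = (1 - 4)*(1/32) = -3*1/32 = -3/32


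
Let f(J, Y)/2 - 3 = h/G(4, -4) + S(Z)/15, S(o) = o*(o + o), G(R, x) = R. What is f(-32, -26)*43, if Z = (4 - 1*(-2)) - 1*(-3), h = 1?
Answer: 12083/10 ≈ 1208.3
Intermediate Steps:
Z = 9 (Z = (4 + 2) + 3 = 6 + 3 = 9)
S(o) = 2*o² (S(o) = o*(2*o) = 2*o²)
f(J, Y) = 281/10 (f(J, Y) = 6 + 2*(1/4 + (2*9²)/15) = 6 + 2*(1*(¼) + (2*81)*(1/15)) = 6 + 2*(¼ + 162*(1/15)) = 6 + 2*(¼ + 54/5) = 6 + 2*(221/20) = 6 + 221/10 = 281/10)
f(-32, -26)*43 = (281/10)*43 = 12083/10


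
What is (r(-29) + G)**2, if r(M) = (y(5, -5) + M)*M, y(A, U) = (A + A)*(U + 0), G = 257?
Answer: 6492304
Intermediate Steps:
y(A, U) = 2*A*U (y(A, U) = (2*A)*U = 2*A*U)
r(M) = M*(-50 + M) (r(M) = (2*5*(-5) + M)*M = (-50 + M)*M = M*(-50 + M))
(r(-29) + G)**2 = (-29*(-50 - 29) + 257)**2 = (-29*(-79) + 257)**2 = (2291 + 257)**2 = 2548**2 = 6492304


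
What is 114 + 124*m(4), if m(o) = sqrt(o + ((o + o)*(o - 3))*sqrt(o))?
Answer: 114 + 248*sqrt(5) ≈ 668.54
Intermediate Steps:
m(o) = sqrt(o + 2*o**(3/2)*(-3 + o)) (m(o) = sqrt(o + ((2*o)*(-3 + o))*sqrt(o)) = sqrt(o + (2*o*(-3 + o))*sqrt(o)) = sqrt(o + 2*o**(3/2)*(-3 + o)))
114 + 124*m(4) = 114 + 124*sqrt(4 - 6*4**(3/2) + 2*4**(5/2)) = 114 + 124*sqrt(4 - 6*8 + 2*32) = 114 + 124*sqrt(4 - 48 + 64) = 114 + 124*sqrt(20) = 114 + 124*(2*sqrt(5)) = 114 + 248*sqrt(5)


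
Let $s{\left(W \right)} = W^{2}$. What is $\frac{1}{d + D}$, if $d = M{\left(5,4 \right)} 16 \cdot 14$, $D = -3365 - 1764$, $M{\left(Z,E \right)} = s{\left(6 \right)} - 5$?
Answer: $\frac{1}{1815} \approx 0.00055096$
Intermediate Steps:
$M{\left(Z,E \right)} = 31$ ($M{\left(Z,E \right)} = 6^{2} - 5 = 36 - 5 = 31$)
$D = -5129$ ($D = -3365 - 1764 = -5129$)
$d = 6944$ ($d = 31 \cdot 16 \cdot 14 = 496 \cdot 14 = 6944$)
$\frac{1}{d + D} = \frac{1}{6944 - 5129} = \frac{1}{1815}$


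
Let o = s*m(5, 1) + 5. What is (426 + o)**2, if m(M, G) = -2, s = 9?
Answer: 170569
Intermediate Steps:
o = -13 (o = 9*(-2) + 5 = -18 + 5 = -13)
(426 + o)**2 = (426 - 13)**2 = 413**2 = 170569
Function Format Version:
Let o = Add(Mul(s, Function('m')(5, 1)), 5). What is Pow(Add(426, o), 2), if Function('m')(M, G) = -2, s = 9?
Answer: 170569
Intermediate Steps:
o = -13 (o = Add(Mul(9, -2), 5) = Add(-18, 5) = -13)
Pow(Add(426, o), 2) = Pow(Add(426, -13), 2) = Pow(413, 2) = 170569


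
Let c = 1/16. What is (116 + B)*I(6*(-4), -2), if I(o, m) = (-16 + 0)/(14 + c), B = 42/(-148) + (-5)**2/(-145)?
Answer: -31738496/241425 ≈ -131.46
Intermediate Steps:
c = 1/16 ≈ 0.062500
B = -979/2146 (B = 42*(-1/148) + 25*(-1/145) = -21/74 - 5/29 = -979/2146 ≈ -0.45620)
I(o, m) = -256/225 (I(o, m) = (-16 + 0)/(14 + 1/16) = -16/225/16 = -16*16/225 = -256/225)
(116 + B)*I(6*(-4), -2) = (116 - 979/2146)*(-256/225) = (247957/2146)*(-256/225) = -31738496/241425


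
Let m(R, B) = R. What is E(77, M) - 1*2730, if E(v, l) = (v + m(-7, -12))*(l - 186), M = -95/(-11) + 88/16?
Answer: -162365/11 ≈ -14760.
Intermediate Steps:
M = 311/22 (M = -95*(-1/11) + 88*(1/16) = 95/11 + 11/2 = 311/22 ≈ 14.136)
E(v, l) = (-186 + l)*(-7 + v) (E(v, l) = (v - 7)*(l - 186) = (-7 + v)*(-186 + l) = (-186 + l)*(-7 + v))
E(77, M) - 1*2730 = (1302 - 186*77 - 7*311/22 + (311/22)*77) - 1*2730 = (1302 - 14322 - 2177/22 + 2177/2) - 2730 = -132335/11 - 2730 = -162365/11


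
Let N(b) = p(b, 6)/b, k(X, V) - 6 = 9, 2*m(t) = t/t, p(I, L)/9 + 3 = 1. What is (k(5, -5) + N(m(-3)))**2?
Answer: 441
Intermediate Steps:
p(I, L) = -18 (p(I, L) = -27 + 9*1 = -27 + 9 = -18)
m(t) = 1/2 (m(t) = (t/t)/2 = (1/2)*1 = 1/2)
k(X, V) = 15 (k(X, V) = 6 + 9 = 15)
N(b) = -18/b
(k(5, -5) + N(m(-3)))**2 = (15 - 18/1/2)**2 = (15 - 18*2)**2 = (15 - 36)**2 = (-21)**2 = 441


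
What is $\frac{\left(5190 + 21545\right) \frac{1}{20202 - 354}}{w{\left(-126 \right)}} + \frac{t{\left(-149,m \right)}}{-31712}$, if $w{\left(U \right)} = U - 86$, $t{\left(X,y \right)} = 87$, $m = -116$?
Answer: $- \frac{9483569}{1042476504} \approx -0.0090972$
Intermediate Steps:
$w{\left(U \right)} = -86 + U$ ($w{\left(U \right)} = U - 86 = -86 + U$)
$\frac{\left(5190 + 21545\right) \frac{1}{20202 - 354}}{w{\left(-126 \right)}} + \frac{t{\left(-149,m \right)}}{-31712} = \frac{\left(5190 + 21545\right) \frac{1}{20202 - 354}}{-86 - 126} + \frac{87}{-31712} = \frac{26735 \cdot \frac{1}{19848}}{-212} + 87 \left(- \frac{1}{31712}\right) = 26735 \cdot \frac{1}{19848} \left(- \frac{1}{212}\right) - \frac{87}{31712} = \frac{26735}{19848} \left(- \frac{1}{212}\right) - \frac{87}{31712} = - \frac{26735}{4207776} - \frac{87}{31712} = - \frac{9483569}{1042476504}$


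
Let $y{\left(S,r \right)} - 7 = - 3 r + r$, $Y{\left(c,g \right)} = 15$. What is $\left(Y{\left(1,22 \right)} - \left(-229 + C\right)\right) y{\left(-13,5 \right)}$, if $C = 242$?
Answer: $-6$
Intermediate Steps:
$y{\left(S,r \right)} = 7 - 2 r$ ($y{\left(S,r \right)} = 7 + \left(- 3 r + r\right) = 7 - 2 r$)
$\left(Y{\left(1,22 \right)} - \left(-229 + C\right)\right) y{\left(-13,5 \right)} = \left(15 + \left(229 - 242\right)\right) \left(7 - 10\right) = \left(15 - 13\right) \left(-3\right) = 2 \left(-3\right) = -6$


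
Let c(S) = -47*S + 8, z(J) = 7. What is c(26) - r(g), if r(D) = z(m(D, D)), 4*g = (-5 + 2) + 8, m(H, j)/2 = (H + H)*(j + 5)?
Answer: -1221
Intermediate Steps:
m(H, j) = 4*H*(5 + j) (m(H, j) = 2*((H + H)*(j + 5)) = 2*((2*H)*(5 + j)) = 2*(2*H*(5 + j)) = 4*H*(5 + j))
g = 5/4 (g = ((-5 + 2) + 8)/4 = (-3 + 8)/4 = (¼)*5 = 5/4 ≈ 1.2500)
r(D) = 7
c(S) = 8 - 47*S
c(26) - r(g) = (8 - 47*26) - 1*7 = (8 - 1222) - 7 = -1214 - 7 = -1221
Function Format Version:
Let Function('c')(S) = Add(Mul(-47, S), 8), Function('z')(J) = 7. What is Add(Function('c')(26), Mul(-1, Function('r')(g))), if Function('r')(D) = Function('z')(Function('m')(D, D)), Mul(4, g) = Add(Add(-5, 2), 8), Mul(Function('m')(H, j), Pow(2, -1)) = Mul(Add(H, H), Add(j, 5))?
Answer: -1221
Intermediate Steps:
Function('m')(H, j) = Mul(4, H, Add(5, j)) (Function('m')(H, j) = Mul(2, Mul(Add(H, H), Add(j, 5))) = Mul(2, Mul(Mul(2, H), Add(5, j))) = Mul(2, Mul(2, H, Add(5, j))) = Mul(4, H, Add(5, j)))
g = Rational(5, 4) (g = Mul(Rational(1, 4), Add(Add(-5, 2), 8)) = Mul(Rational(1, 4), Add(-3, 8)) = Mul(Rational(1, 4), 5) = Rational(5, 4) ≈ 1.2500)
Function('r')(D) = 7
Function('c')(S) = Add(8, Mul(-47, S))
Add(Function('c')(26), Mul(-1, Function('r')(g))) = Add(Add(8, Mul(-47, 26)), Mul(-1, 7)) = Add(Add(8, -1222), -7) = Add(-1214, -7) = -1221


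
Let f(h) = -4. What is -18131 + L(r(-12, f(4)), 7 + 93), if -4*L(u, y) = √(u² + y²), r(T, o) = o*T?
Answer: -18131 - √769 ≈ -18159.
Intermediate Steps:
r(T, o) = T*o
L(u, y) = -√(u² + y²)/4
-18131 + L(r(-12, f(4)), 7 + 93) = -18131 - √((-12*(-4))² + (7 + 93)²)/4 = -18131 - √(48² + 100²)/4 = -18131 - √(2304 + 10000)/4 = -18131 - √769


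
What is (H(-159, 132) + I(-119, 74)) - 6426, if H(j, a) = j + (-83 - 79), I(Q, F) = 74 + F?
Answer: -6599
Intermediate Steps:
H(j, a) = -162 + j (H(j, a) = j - 162 = -162 + j)
(H(-159, 132) + I(-119, 74)) - 6426 = ((-162 - 159) + (74 + 74)) - 6426 = (-321 + 148) - 6426 = -173 - 6426 = -6599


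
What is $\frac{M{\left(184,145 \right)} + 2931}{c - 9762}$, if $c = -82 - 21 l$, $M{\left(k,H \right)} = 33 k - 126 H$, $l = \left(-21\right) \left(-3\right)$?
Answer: $\frac{9267}{11167} \approx 0.82986$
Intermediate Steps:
$l = 63$
$M{\left(k,H \right)} = - 126 H + 33 k$
$c = -1405$ ($c = -82 - 1323 = -1405$)
$\frac{M{\left(184,145 \right)} + 2931}{c - 9762} = \frac{\left(\left(-126\right) 145 + 33 \cdot 184\right) + 2931}{-1405 - 9762} = \frac{\left(-18270 + 6072\right) + 2931}{-11167} = \left(-12198 + 2931\right) \left(- \frac{1}{11167}\right) = \left(-9267\right) \left(- \frac{1}{11167}\right) = \frac{9267}{11167}$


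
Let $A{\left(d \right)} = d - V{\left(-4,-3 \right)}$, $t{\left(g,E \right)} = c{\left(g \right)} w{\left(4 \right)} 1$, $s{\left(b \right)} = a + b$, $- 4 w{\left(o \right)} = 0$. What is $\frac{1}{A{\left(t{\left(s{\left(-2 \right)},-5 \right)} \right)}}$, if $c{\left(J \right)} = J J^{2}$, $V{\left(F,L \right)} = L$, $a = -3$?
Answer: $\frac{1}{3} \approx 0.33333$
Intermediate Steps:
$w{\left(o \right)} = 0$ ($w{\left(o \right)} = \left(- \frac{1}{4}\right) 0 = 0$)
$c{\left(J \right)} = J^{3}$
$s{\left(b \right)} = -3 + b$
$t{\left(g,E \right)} = 0$ ($t{\left(g,E \right)} = g^{3} \cdot 0 \cdot 1 = 0 \cdot 1 = 0$)
$A{\left(d \right)} = 3 + d$ ($A{\left(d \right)} = d - -3 = d + 3 = 3 + d$)
$\frac{1}{A{\left(t{\left(s{\left(-2 \right)},-5 \right)} \right)}} = \frac{1}{3 + 0} = \frac{1}{3}$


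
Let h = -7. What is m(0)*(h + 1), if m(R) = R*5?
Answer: 0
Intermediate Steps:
m(R) = 5*R
m(0)*(h + 1) = (5*0)*(-7 + 1) = 0*(-6) = 0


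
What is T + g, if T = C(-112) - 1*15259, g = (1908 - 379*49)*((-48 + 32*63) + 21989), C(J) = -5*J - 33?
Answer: -399210223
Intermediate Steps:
C(J) = -33 - 5*J
g = -399195491 (g = (1908 - 18571)*((-48 + 2016) + 21989) = -16663*(1968 + 21989) = -16663*23957 = -399195491)
T = -14732 (T = (-33 - 5*(-112)) - 1*15259 = (-33 + 560) - 15259 = 527 - 15259 = -14732)
T + g = -14732 - 399195491 = -399210223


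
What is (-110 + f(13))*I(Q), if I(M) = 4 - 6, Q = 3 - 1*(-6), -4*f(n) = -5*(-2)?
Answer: 225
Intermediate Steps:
f(n) = -5/2 (f(n) = -(-5)*(-2)/4 = -1/4*10 = -5/2)
Q = 9 (Q = 3 + 6 = 9)
I(M) = -2
(-110 + f(13))*I(Q) = (-110 - 5/2)*(-2) = -225/2*(-2) = 225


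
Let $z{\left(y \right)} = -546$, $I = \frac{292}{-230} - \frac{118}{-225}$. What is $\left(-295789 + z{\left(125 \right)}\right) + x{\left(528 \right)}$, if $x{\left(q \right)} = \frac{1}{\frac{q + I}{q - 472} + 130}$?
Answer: $- \frac{213797992615}{721474} \approx -2.9634 \cdot 10^{5}$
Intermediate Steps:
$I = - \frac{3856}{5175}$ ($I = 292 \left(- \frac{1}{230}\right) - - \frac{118}{225} = - \frac{146}{115} + \frac{118}{225} = - \frac{3856}{5175} \approx -0.74512$)
$x{\left(q \right)} = \frac{1}{130 + \frac{- \frac{3856}{5175} + q}{-472 + q}}$ ($x{\left(q \right)} = \frac{1}{\frac{q - \frac{3856}{5175}}{q - 472} + 130} = \frac{1}{\frac{- \frac{3856}{5175} + q}{-472 + q} + 130} = \frac{1}{130 + \frac{- \frac{3856}{5175} + q}{-472 + q}}$)
$\left(-295789 + z{\left(125 \right)}\right) + x{\left(528 \right)} = \left(-295789 - 546\right) + \frac{5175 \left(-472 + 528\right)}{-317541856 + 677925 \cdot 528} = -296335 + 5175 \frac{1}{-317541856 + 357944400} \cdot 56 = -296335 + 5175 \cdot \frac{1}{40402544} \cdot 56 = -296335 + \frac{5175}{721474} = - \frac{213797992615}{721474}$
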